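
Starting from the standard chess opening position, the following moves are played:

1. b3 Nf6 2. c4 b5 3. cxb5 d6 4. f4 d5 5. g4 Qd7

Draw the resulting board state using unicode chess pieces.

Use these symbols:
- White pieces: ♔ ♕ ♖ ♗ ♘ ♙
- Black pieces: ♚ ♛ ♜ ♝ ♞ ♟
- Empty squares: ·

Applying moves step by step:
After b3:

♜ ♞ ♝ ♛ ♚ ♝ ♞ ♜
♟ ♟ ♟ ♟ ♟ ♟ ♟ ♟
· · · · · · · ·
· · · · · · · ·
· · · · · · · ·
· ♙ · · · · · ·
♙ · ♙ ♙ ♙ ♙ ♙ ♙
♖ ♘ ♗ ♕ ♔ ♗ ♘ ♖


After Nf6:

♜ ♞ ♝ ♛ ♚ ♝ · ♜
♟ ♟ ♟ ♟ ♟ ♟ ♟ ♟
· · · · · ♞ · ·
· · · · · · · ·
· · · · · · · ·
· ♙ · · · · · ·
♙ · ♙ ♙ ♙ ♙ ♙ ♙
♖ ♘ ♗ ♕ ♔ ♗ ♘ ♖


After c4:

♜ ♞ ♝ ♛ ♚ ♝ · ♜
♟ ♟ ♟ ♟ ♟ ♟ ♟ ♟
· · · · · ♞ · ·
· · · · · · · ·
· · ♙ · · · · ·
· ♙ · · · · · ·
♙ · · ♙ ♙ ♙ ♙ ♙
♖ ♘ ♗ ♕ ♔ ♗ ♘ ♖


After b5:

♜ ♞ ♝ ♛ ♚ ♝ · ♜
♟ · ♟ ♟ ♟ ♟ ♟ ♟
· · · · · ♞ · ·
· ♟ · · · · · ·
· · ♙ · · · · ·
· ♙ · · · · · ·
♙ · · ♙ ♙ ♙ ♙ ♙
♖ ♘ ♗ ♕ ♔ ♗ ♘ ♖


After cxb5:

♜ ♞ ♝ ♛ ♚ ♝ · ♜
♟ · ♟ ♟ ♟ ♟ ♟ ♟
· · · · · ♞ · ·
· ♙ · · · · · ·
· · · · · · · ·
· ♙ · · · · · ·
♙ · · ♙ ♙ ♙ ♙ ♙
♖ ♘ ♗ ♕ ♔ ♗ ♘ ♖


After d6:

♜ ♞ ♝ ♛ ♚ ♝ · ♜
♟ · ♟ · ♟ ♟ ♟ ♟
· · · ♟ · ♞ · ·
· ♙ · · · · · ·
· · · · · · · ·
· ♙ · · · · · ·
♙ · · ♙ ♙ ♙ ♙ ♙
♖ ♘ ♗ ♕ ♔ ♗ ♘ ♖


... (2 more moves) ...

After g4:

♜ ♞ ♝ ♛ ♚ ♝ · ♜
♟ · ♟ · ♟ ♟ ♟ ♟
· · · · · ♞ · ·
· ♙ · ♟ · · · ·
· · · · · ♙ ♙ ·
· ♙ · · · · · ·
♙ · · ♙ ♙ · · ♙
♖ ♘ ♗ ♕ ♔ ♗ ♘ ♖


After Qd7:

♜ ♞ ♝ · ♚ ♝ · ♜
♟ · ♟ ♛ ♟ ♟ ♟ ♟
· · · · · ♞ · ·
· ♙ · ♟ · · · ·
· · · · · ♙ ♙ ·
· ♙ · · · · · ·
♙ · · ♙ ♙ · · ♙
♖ ♘ ♗ ♕ ♔ ♗ ♘ ♖



  a b c d e f g h
  ─────────────────
8│♜ ♞ ♝ · ♚ ♝ · ♜│8
7│♟ · ♟ ♛ ♟ ♟ ♟ ♟│7
6│· · · · · ♞ · ·│6
5│· ♙ · ♟ · · · ·│5
4│· · · · · ♙ ♙ ·│4
3│· ♙ · · · · · ·│3
2│♙ · · ♙ ♙ · · ♙│2
1│♖ ♘ ♗ ♕ ♔ ♗ ♘ ♖│1
  ─────────────────
  a b c d e f g h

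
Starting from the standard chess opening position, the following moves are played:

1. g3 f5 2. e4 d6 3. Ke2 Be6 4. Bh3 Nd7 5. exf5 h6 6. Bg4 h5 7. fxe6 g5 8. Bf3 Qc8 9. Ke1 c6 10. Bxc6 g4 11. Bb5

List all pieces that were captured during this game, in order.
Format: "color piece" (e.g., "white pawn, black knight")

Tracking captures:
  exf5: captured black pawn
  fxe6: captured black bishop
  Bxc6: captured black pawn

black pawn, black bishop, black pawn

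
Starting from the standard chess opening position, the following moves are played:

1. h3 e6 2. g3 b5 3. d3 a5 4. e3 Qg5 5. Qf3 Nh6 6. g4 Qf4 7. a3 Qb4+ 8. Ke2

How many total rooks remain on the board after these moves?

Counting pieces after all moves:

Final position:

  a b c d e f g h
  ─────────────────
8│♜ ♞ ♝ · ♚ ♝ · ♜│8
7│· · ♟ ♟ · ♟ ♟ ♟│7
6│· · · · ♟ · · ♞│6
5│♟ ♟ · · · · · ·│5
4│· ♛ · · · · ♙ ·│4
3│♙ · · ♙ ♙ ♕ · ♙│3
2│· ♙ ♙ · ♔ ♙ · ·│2
1│♖ ♘ ♗ · · ♗ ♘ ♖│1
  ─────────────────
  a b c d e f g h


4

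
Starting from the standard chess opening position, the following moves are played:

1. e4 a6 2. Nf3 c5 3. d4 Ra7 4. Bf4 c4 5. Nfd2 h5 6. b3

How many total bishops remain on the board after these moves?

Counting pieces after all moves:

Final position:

  a b c d e f g h
  ─────────────────
8│· ♞ ♝ ♛ ♚ ♝ ♞ ♜│8
7│♜ ♟ · ♟ ♟ ♟ ♟ ·│7
6│♟ · · · · · · ·│6
5│· · · · · · · ♟│5
4│· · ♟ ♙ ♙ ♗ · ·│4
3│· ♙ · · · · · ·│3
2│♙ · ♙ ♘ · ♙ ♙ ♙│2
1│♖ ♘ · ♕ ♔ ♗ · ♖│1
  ─────────────────
  a b c d e f g h


4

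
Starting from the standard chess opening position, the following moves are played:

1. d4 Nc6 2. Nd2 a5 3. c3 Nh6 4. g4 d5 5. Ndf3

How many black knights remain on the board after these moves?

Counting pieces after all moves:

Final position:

  a b c d e f g h
  ─────────────────
8│♜ · ♝ ♛ ♚ ♝ · ♜│8
7│· ♟ ♟ · ♟ ♟ ♟ ♟│7
6│· · ♞ · · · · ♞│6
5│♟ · · ♟ · · · ·│5
4│· · · ♙ · · ♙ ·│4
3│· · ♙ · · ♘ · ·│3
2│♙ ♙ · · ♙ ♙ · ♙│2
1│♖ · ♗ ♕ ♔ ♗ ♘ ♖│1
  ─────────────────
  a b c d e f g h


2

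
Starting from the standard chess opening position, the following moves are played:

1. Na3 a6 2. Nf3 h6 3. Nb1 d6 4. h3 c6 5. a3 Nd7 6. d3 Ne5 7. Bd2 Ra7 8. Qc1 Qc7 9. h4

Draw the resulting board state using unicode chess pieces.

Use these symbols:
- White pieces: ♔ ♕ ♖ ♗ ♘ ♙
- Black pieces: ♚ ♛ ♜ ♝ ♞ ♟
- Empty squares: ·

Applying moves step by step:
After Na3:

♜ ♞ ♝ ♛ ♚ ♝ ♞ ♜
♟ ♟ ♟ ♟ ♟ ♟ ♟ ♟
· · · · · · · ·
· · · · · · · ·
· · · · · · · ·
♘ · · · · · · ·
♙ ♙ ♙ ♙ ♙ ♙ ♙ ♙
♖ · ♗ ♕ ♔ ♗ ♘ ♖


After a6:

♜ ♞ ♝ ♛ ♚ ♝ ♞ ♜
· ♟ ♟ ♟ ♟ ♟ ♟ ♟
♟ · · · · · · ·
· · · · · · · ·
· · · · · · · ·
♘ · · · · · · ·
♙ ♙ ♙ ♙ ♙ ♙ ♙ ♙
♖ · ♗ ♕ ♔ ♗ ♘ ♖


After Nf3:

♜ ♞ ♝ ♛ ♚ ♝ ♞ ♜
· ♟ ♟ ♟ ♟ ♟ ♟ ♟
♟ · · · · · · ·
· · · · · · · ·
· · · · · · · ·
♘ · · · · ♘ · ·
♙ ♙ ♙ ♙ ♙ ♙ ♙ ♙
♖ · ♗ ♕ ♔ ♗ · ♖


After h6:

♜ ♞ ♝ ♛ ♚ ♝ ♞ ♜
· ♟ ♟ ♟ ♟ ♟ ♟ ·
♟ · · · · · · ♟
· · · · · · · ·
· · · · · · · ·
♘ · · · · ♘ · ·
♙ ♙ ♙ ♙ ♙ ♙ ♙ ♙
♖ · ♗ ♕ ♔ ♗ · ♖


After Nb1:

♜ ♞ ♝ ♛ ♚ ♝ ♞ ♜
· ♟ ♟ ♟ ♟ ♟ ♟ ·
♟ · · · · · · ♟
· · · · · · · ·
· · · · · · · ·
· · · · · ♘ · ·
♙ ♙ ♙ ♙ ♙ ♙ ♙ ♙
♖ ♘ ♗ ♕ ♔ ♗ · ♖


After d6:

♜ ♞ ♝ ♛ ♚ ♝ ♞ ♜
· ♟ ♟ · ♟ ♟ ♟ ·
♟ · · ♟ · · · ♟
· · · · · · · ·
· · · · · · · ·
· · · · · ♘ · ·
♙ ♙ ♙ ♙ ♙ ♙ ♙ ♙
♖ ♘ ♗ ♕ ♔ ♗ · ♖


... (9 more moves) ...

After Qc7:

· · ♝ · ♚ ♝ ♞ ♜
♜ ♟ ♛ · ♟ ♟ ♟ ·
♟ · ♟ ♟ · · · ♟
· · · · ♞ · · ·
· · · · · · · ·
♙ · · ♙ · ♘ · ♙
· ♙ ♙ ♗ ♙ ♙ ♙ ·
♖ ♘ ♕ · ♔ ♗ · ♖


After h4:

· · ♝ · ♚ ♝ ♞ ♜
♜ ♟ ♛ · ♟ ♟ ♟ ·
♟ · ♟ ♟ · · · ♟
· · · · ♞ · · ·
· · · · · · · ♙
♙ · · ♙ · ♘ · ·
· ♙ ♙ ♗ ♙ ♙ ♙ ·
♖ ♘ ♕ · ♔ ♗ · ♖



  a b c d e f g h
  ─────────────────
8│· · ♝ · ♚ ♝ ♞ ♜│8
7│♜ ♟ ♛ · ♟ ♟ ♟ ·│7
6│♟ · ♟ ♟ · · · ♟│6
5│· · · · ♞ · · ·│5
4│· · · · · · · ♙│4
3│♙ · · ♙ · ♘ · ·│3
2│· ♙ ♙ ♗ ♙ ♙ ♙ ·│2
1│♖ ♘ ♕ · ♔ ♗ · ♖│1
  ─────────────────
  a b c d e f g h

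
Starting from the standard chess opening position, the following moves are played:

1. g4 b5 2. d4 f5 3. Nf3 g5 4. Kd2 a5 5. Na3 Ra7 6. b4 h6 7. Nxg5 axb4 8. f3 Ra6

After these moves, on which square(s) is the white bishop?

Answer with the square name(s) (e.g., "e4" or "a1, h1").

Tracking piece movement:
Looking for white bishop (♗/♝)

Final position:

  a b c d e f g h
  ─────────────────
8│· ♞ ♝ ♛ ♚ ♝ ♞ ♜│8
7│· · ♟ ♟ ♟ · · ·│7
6│♜ · · · · · · ♟│6
5│· ♟ · · · ♟ ♘ ·│5
4│· ♟ · ♙ · · ♙ ·│4
3│♘ · · · · ♙ · ·│3
2│♙ · ♙ ♔ ♙ · · ♙│2
1│♖ · ♗ ♕ · ♗ · ♖│1
  ─────────────────
  a b c d e f g h


c1, f1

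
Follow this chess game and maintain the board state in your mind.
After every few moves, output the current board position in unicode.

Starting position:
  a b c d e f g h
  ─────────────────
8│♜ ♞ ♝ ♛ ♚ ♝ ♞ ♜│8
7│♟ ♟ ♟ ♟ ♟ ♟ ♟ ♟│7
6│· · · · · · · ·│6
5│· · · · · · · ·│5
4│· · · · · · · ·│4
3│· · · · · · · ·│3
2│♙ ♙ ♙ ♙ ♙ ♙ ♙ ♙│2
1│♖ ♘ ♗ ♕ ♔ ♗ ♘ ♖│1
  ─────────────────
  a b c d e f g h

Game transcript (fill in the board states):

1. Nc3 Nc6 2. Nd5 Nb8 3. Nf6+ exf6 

  a b c d e f g h
  ─────────────────
8│♜ ♞ ♝ ♛ ♚ ♝ ♞ ♜│8
7│♟ ♟ ♟ ♟ · ♟ ♟ ♟│7
6│· · · · · ♟ · ·│6
5│· · · · · · · ·│5
4│· · · · · · · ·│4
3│· · · · · · · ·│3
2│♙ ♙ ♙ ♙ ♙ ♙ ♙ ♙│2
1│♖ · ♗ ♕ ♔ ♗ ♘ ♖│1
  ─────────────────
  a b c d e f g h

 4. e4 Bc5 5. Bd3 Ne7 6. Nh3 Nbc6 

  a b c d e f g h
  ─────────────────
8│♜ · ♝ ♛ ♚ · · ♜│8
7│♟ ♟ ♟ ♟ ♞ ♟ ♟ ♟│7
6│· · ♞ · · ♟ · ·│6
5│· · ♝ · · · · ·│5
4│· · · · ♙ · · ·│4
3│· · · ♗ · · · ♘│3
2│♙ ♙ ♙ ♙ · ♙ ♙ ♙│2
1│♖ · ♗ ♕ ♔ · · ♖│1
  ─────────────────
  a b c d e f g h

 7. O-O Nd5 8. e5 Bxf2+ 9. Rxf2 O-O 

  a b c d e f g h
  ─────────────────
8│♜ · ♝ ♛ · ♜ ♚ ·│8
7│♟ ♟ ♟ ♟ · ♟ ♟ ♟│7
6│· · ♞ · · ♟ · ·│6
5│· · · ♞ ♙ · · ·│5
4│· · · · · · · ·│4
3│· · · ♗ · · · ♘│3
2│♙ ♙ ♙ ♙ · ♖ ♙ ♙│2
1│♖ · ♗ ♕ · · ♔ ·│1
  ─────────────────
  a b c d e f g h

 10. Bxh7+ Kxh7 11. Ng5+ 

  a b c d e f g h
  ─────────────────
8│♜ · ♝ ♛ · ♜ · ·│8
7│♟ ♟ ♟ ♟ · ♟ ♟ ♚│7
6│· · ♞ · · ♟ · ·│6
5│· · · ♞ ♙ · ♘ ·│5
4│· · · · · · · ·│4
3│· · · · · · · ·│3
2│♙ ♙ ♙ ♙ · ♖ ♙ ♙│2
1│♖ · ♗ ♕ · · ♔ ·│1
  ─────────────────
  a b c d e f g h


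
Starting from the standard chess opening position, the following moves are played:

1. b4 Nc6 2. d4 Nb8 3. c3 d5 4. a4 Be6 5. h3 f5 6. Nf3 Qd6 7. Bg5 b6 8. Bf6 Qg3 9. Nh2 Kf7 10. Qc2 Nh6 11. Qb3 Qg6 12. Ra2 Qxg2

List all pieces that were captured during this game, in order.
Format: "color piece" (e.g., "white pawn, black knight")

Tracking captures:
  Qxg2: captured white pawn

white pawn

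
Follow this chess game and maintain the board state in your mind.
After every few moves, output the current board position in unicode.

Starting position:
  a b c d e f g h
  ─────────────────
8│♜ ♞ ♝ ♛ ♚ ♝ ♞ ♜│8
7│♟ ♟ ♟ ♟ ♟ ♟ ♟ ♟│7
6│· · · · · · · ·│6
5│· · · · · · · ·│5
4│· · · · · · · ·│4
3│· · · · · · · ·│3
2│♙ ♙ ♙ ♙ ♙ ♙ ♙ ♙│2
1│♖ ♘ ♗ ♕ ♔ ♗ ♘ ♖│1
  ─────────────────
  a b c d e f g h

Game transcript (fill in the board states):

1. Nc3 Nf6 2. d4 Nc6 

  a b c d e f g h
  ─────────────────
8│♜ · ♝ ♛ ♚ ♝ · ♜│8
7│♟ ♟ ♟ ♟ ♟ ♟ ♟ ♟│7
6│· · ♞ · · ♞ · ·│6
5│· · · · · · · ·│5
4│· · · ♙ · · · ·│4
3│· · ♘ · · · · ·│3
2│♙ ♙ ♙ · ♙ ♙ ♙ ♙│2
1│♖ · ♗ ♕ ♔ ♗ ♘ ♖│1
  ─────────────────
  a b c d e f g h

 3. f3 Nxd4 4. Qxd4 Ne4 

  a b c d e f g h
  ─────────────────
8│♜ · ♝ ♛ ♚ ♝ · ♜│8
7│♟ ♟ ♟ ♟ ♟ ♟ ♟ ♟│7
6│· · · · · · · ·│6
5│· · · · · · · ·│5
4│· · · ♕ ♞ · · ·│4
3│· · ♘ · · ♙ · ·│3
2│♙ ♙ ♙ · ♙ · ♙ ♙│2
1│♖ · ♗ · ♔ ♗ ♘ ♖│1
  ─────────────────
  a b c d e f g h

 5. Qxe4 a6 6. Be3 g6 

  a b c d e f g h
  ─────────────────
8│♜ · ♝ ♛ ♚ ♝ · ♜│8
7│· ♟ ♟ ♟ ♟ ♟ · ♟│7
6│♟ · · · · · ♟ ·│6
5│· · · · · · · ·│5
4│· · · · ♕ · · ·│4
3│· · ♘ · ♗ ♙ · ·│3
2│♙ ♙ ♙ · ♙ · ♙ ♙│2
1│♖ · · · ♔ ♗ ♘ ♖│1
  ─────────────────
  a b c d e f g h

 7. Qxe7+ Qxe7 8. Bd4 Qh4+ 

  a b c d e f g h
  ─────────────────
8│♜ · ♝ · ♚ ♝ · ♜│8
7│· ♟ ♟ ♟ · ♟ · ♟│7
6│♟ · · · · · ♟ ·│6
5│· · · · · · · ·│5
4│· · · ♗ · · · ♛│4
3│· · ♘ · · ♙ · ·│3
2│♙ ♙ ♙ · ♙ · ♙ ♙│2
1│♖ · · · ♔ ♗ ♘ ♖│1
  ─────────────────
  a b c d e f g h



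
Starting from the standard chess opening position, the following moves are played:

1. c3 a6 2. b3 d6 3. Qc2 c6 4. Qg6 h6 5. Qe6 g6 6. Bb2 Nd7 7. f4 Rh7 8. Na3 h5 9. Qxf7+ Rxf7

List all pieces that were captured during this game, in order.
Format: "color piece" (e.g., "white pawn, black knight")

Tracking captures:
  Qxf7+: captured black pawn
  Rxf7: captured white queen

black pawn, white queen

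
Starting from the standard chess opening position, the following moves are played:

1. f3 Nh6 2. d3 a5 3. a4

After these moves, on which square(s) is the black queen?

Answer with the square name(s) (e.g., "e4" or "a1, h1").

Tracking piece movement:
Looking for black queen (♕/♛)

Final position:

  a b c d e f g h
  ─────────────────
8│♜ ♞ ♝ ♛ ♚ ♝ · ♜│8
7│· ♟ ♟ ♟ ♟ ♟ ♟ ♟│7
6│· · · · · · · ♞│6
5│♟ · · · · · · ·│5
4│♙ · · · · · · ·│4
3│· · · ♙ · ♙ · ·│3
2│· ♙ ♙ · ♙ · ♙ ♙│2
1│♖ ♘ ♗ ♕ ♔ ♗ ♘ ♖│1
  ─────────────────
  a b c d e f g h


d8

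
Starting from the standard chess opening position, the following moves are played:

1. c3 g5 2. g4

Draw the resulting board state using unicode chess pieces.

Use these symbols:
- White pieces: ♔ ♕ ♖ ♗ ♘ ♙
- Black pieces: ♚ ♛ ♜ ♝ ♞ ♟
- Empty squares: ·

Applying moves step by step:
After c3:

♜ ♞ ♝ ♛ ♚ ♝ ♞ ♜
♟ ♟ ♟ ♟ ♟ ♟ ♟ ♟
· · · · · · · ·
· · · · · · · ·
· · · · · · · ·
· · ♙ · · · · ·
♙ ♙ · ♙ ♙ ♙ ♙ ♙
♖ ♘ ♗ ♕ ♔ ♗ ♘ ♖


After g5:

♜ ♞ ♝ ♛ ♚ ♝ ♞ ♜
♟ ♟ ♟ ♟ ♟ ♟ · ♟
· · · · · · · ·
· · · · · · ♟ ·
· · · · · · · ·
· · ♙ · · · · ·
♙ ♙ · ♙ ♙ ♙ ♙ ♙
♖ ♘ ♗ ♕ ♔ ♗ ♘ ♖


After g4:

♜ ♞ ♝ ♛ ♚ ♝ ♞ ♜
♟ ♟ ♟ ♟ ♟ ♟ · ♟
· · · · · · · ·
· · · · · · ♟ ·
· · · · · · ♙ ·
· · ♙ · · · · ·
♙ ♙ · ♙ ♙ ♙ · ♙
♖ ♘ ♗ ♕ ♔ ♗ ♘ ♖



  a b c d e f g h
  ─────────────────
8│♜ ♞ ♝ ♛ ♚ ♝ ♞ ♜│8
7│♟ ♟ ♟ ♟ ♟ ♟ · ♟│7
6│· · · · · · · ·│6
5│· · · · · · ♟ ·│5
4│· · · · · · ♙ ·│4
3│· · ♙ · · · · ·│3
2│♙ ♙ · ♙ ♙ ♙ · ♙│2
1│♖ ♘ ♗ ♕ ♔ ♗ ♘ ♖│1
  ─────────────────
  a b c d e f g h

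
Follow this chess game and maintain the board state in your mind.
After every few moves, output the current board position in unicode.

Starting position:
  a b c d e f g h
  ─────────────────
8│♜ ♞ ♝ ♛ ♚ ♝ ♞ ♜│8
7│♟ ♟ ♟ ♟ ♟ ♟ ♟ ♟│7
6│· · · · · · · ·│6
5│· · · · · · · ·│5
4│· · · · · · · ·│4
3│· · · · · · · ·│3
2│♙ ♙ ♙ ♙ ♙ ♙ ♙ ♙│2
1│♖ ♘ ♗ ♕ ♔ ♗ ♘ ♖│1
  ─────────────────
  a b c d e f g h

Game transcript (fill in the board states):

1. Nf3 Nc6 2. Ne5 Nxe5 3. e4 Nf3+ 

  a b c d e f g h
  ─────────────────
8│♜ · ♝ ♛ ♚ ♝ ♞ ♜│8
7│♟ ♟ ♟ ♟ ♟ ♟ ♟ ♟│7
6│· · · · · · · ·│6
5│· · · · · · · ·│5
4│· · · · ♙ · · ·│4
3│· · · · · ♞ · ·│3
2│♙ ♙ ♙ ♙ · ♙ ♙ ♙│2
1│♖ ♘ ♗ ♕ ♔ ♗ · ♖│1
  ─────────────────
  a b c d e f g h

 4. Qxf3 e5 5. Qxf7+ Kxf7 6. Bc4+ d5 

  a b c d e f g h
  ─────────────────
8│♜ · ♝ ♛ · ♝ ♞ ♜│8
7│♟ ♟ ♟ · · ♚ ♟ ♟│7
6│· · · · · · · ·│6
5│· · · ♟ ♟ · · ·│5
4│· · ♗ · ♙ · · ·│4
3│· · · · · · · ·│3
2│♙ ♙ ♙ ♙ · ♙ ♙ ♙│2
1│♖ ♘ ♗ · ♔ · · ♖│1
  ─────────────────
  a b c d e f g h

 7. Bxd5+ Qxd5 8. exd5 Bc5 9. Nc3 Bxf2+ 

  a b c d e f g h
  ─────────────────
8│♜ · ♝ · · · ♞ ♜│8
7│♟ ♟ ♟ · · ♚ ♟ ♟│7
6│· · · · · · · ·│6
5│· · · ♙ ♟ · · ·│5
4│· · · · · · · ·│4
3│· · ♘ · · · · ·│3
2│♙ ♙ ♙ ♙ · ♝ ♙ ♙│2
1│♖ · ♗ · ♔ · · ♖│1
  ─────────────────
  a b c d e f g h

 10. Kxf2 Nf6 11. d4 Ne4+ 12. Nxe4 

  a b c d e f g h
  ─────────────────
8│♜ · ♝ · · · · ♜│8
7│♟ ♟ ♟ · · ♚ ♟ ♟│7
6│· · · · · · · ·│6
5│· · · ♙ ♟ · · ·│5
4│· · · ♙ ♘ · · ·│4
3│· · · · · · · ·│3
2│♙ ♙ ♙ · · ♔ ♙ ♙│2
1│♖ · ♗ · · · · ♖│1
  ─────────────────
  a b c d e f g h


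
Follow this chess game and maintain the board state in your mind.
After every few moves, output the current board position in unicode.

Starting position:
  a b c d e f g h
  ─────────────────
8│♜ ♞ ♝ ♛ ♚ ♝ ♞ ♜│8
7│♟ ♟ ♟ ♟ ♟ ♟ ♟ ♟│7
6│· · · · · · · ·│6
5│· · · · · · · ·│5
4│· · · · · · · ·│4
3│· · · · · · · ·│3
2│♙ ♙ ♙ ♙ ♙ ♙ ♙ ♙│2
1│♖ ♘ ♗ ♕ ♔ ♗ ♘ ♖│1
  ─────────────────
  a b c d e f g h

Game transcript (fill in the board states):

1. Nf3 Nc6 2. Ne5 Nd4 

  a b c d e f g h
  ─────────────────
8│♜ · ♝ ♛ ♚ ♝ ♞ ♜│8
7│♟ ♟ ♟ ♟ ♟ ♟ ♟ ♟│7
6│· · · · · · · ·│6
5│· · · · ♘ · · ·│5
4│· · · ♞ · · · ·│4
3│· · · · · · · ·│3
2│♙ ♙ ♙ ♙ ♙ ♙ ♙ ♙│2
1│♖ ♘ ♗ ♕ ♔ ♗ · ♖│1
  ─────────────────
  a b c d e f g h

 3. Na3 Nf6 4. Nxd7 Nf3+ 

  a b c d e f g h
  ─────────────────
8│♜ · ♝ ♛ ♚ ♝ · ♜│8
7│♟ ♟ ♟ ♘ ♟ ♟ ♟ ♟│7
6│· · · · · ♞ · ·│6
5│· · · · · · · ·│5
4│· · · · · · · ·│4
3│♘ · · · · ♞ · ·│3
2│♙ ♙ ♙ ♙ ♙ ♙ ♙ ♙│2
1│♖ · ♗ ♕ ♔ ♗ · ♖│1
  ─────────────────
  a b c d e f g h

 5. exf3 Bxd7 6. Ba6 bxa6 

  a b c d e f g h
  ─────────────────
8│♜ · · ♛ ♚ ♝ · ♜│8
7│♟ · ♟ ♝ ♟ ♟ ♟ ♟│7
6│♟ · · · · ♞ · ·│6
5│· · · · · · · ·│5
4│· · · · · · · ·│4
3│♘ · · · · ♙ · ·│3
2│♙ ♙ ♙ ♙ · ♙ ♙ ♙│2
1│♖ · ♗ ♕ ♔ · · ♖│1
  ─────────────────
  a b c d e f g h

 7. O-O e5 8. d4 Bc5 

  a b c d e f g h
  ─────────────────
8│♜ · · ♛ ♚ · · ♜│8
7│♟ · ♟ ♝ · ♟ ♟ ♟│7
6│♟ · · · · ♞ · ·│6
5│· · ♝ · ♟ · · ·│5
4│· · · ♙ · · · ·│4
3│♘ · · · · ♙ · ·│3
2│♙ ♙ ♙ · · ♙ ♙ ♙│2
1│♖ · ♗ ♕ · ♖ ♔ ·│1
  ─────────────────
  a b c d e f g h

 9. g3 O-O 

  a b c d e f g h
  ─────────────────
8│♜ · · ♛ · ♜ ♚ ·│8
7│♟ · ♟ ♝ · ♟ ♟ ♟│7
6│♟ · · · · ♞ · ·│6
5│· · ♝ · ♟ · · ·│5
4│· · · ♙ · · · ·│4
3│♘ · · · · ♙ ♙ ·│3
2│♙ ♙ ♙ · · ♙ · ♙│2
1│♖ · ♗ ♕ · ♖ ♔ ·│1
  ─────────────────
  a b c d e f g h


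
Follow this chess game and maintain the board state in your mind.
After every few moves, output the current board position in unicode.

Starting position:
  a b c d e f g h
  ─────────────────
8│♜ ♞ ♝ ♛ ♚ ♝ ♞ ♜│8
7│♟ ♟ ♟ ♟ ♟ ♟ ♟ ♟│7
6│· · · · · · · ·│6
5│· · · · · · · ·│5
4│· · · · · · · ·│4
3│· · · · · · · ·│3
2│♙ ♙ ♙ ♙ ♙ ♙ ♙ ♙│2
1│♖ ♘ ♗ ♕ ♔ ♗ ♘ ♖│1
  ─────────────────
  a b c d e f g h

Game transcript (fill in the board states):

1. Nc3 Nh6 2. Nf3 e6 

  a b c d e f g h
  ─────────────────
8│♜ ♞ ♝ ♛ ♚ ♝ · ♜│8
7│♟ ♟ ♟ ♟ · ♟ ♟ ♟│7
6│· · · · ♟ · · ♞│6
5│· · · · · · · ·│5
4│· · · · · · · ·│4
3│· · ♘ · · ♘ · ·│3
2│♙ ♙ ♙ ♙ ♙ ♙ ♙ ♙│2
1│♖ · ♗ ♕ ♔ ♗ · ♖│1
  ─────────────────
  a b c d e f g h

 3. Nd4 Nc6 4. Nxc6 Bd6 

  a b c d e f g h
  ─────────────────
8│♜ · ♝ ♛ ♚ · · ♜│8
7│♟ ♟ ♟ ♟ · ♟ ♟ ♟│7
6│· · ♘ ♝ ♟ · · ♞│6
5│· · · · · · · ·│5
4│· · · · · · · ·│4
3│· · ♘ · · · · ·│3
2│♙ ♙ ♙ ♙ ♙ ♙ ♙ ♙│2
1│♖ · ♗ ♕ ♔ ♗ · ♖│1
  ─────────────────
  a b c d e f g h

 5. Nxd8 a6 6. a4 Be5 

  a b c d e f g h
  ─────────────────
8│♜ · ♝ ♘ ♚ · · ♜│8
7│· ♟ ♟ ♟ · ♟ ♟ ♟│7
6│♟ · · · ♟ · · ♞│6
5│· · · · ♝ · · ·│5
4│♙ · · · · · · ·│4
3│· · ♘ · · · · ·│3
2│· ♙ ♙ ♙ ♙ ♙ ♙ ♙│2
1│♖ · ♗ ♕ ♔ ♗ · ♖│1
  ─────────────────
  a b c d e f g h



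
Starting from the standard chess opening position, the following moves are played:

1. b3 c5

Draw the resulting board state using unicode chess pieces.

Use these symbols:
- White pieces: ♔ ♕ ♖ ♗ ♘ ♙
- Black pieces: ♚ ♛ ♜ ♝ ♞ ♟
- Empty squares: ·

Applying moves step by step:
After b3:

♜ ♞ ♝ ♛ ♚ ♝ ♞ ♜
♟ ♟ ♟ ♟ ♟ ♟ ♟ ♟
· · · · · · · ·
· · · · · · · ·
· · · · · · · ·
· ♙ · · · · · ·
♙ · ♙ ♙ ♙ ♙ ♙ ♙
♖ ♘ ♗ ♕ ♔ ♗ ♘ ♖


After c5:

♜ ♞ ♝ ♛ ♚ ♝ ♞ ♜
♟ ♟ · ♟ ♟ ♟ ♟ ♟
· · · · · · · ·
· · ♟ · · · · ·
· · · · · · · ·
· ♙ · · · · · ·
♙ · ♙ ♙ ♙ ♙ ♙ ♙
♖ ♘ ♗ ♕ ♔ ♗ ♘ ♖



  a b c d e f g h
  ─────────────────
8│♜ ♞ ♝ ♛ ♚ ♝ ♞ ♜│8
7│♟ ♟ · ♟ ♟ ♟ ♟ ♟│7
6│· · · · · · · ·│6
5│· · ♟ · · · · ·│5
4│· · · · · · · ·│4
3│· ♙ · · · · · ·│3
2│♙ · ♙ ♙ ♙ ♙ ♙ ♙│2
1│♖ ♘ ♗ ♕ ♔ ♗ ♘ ♖│1
  ─────────────────
  a b c d e f g h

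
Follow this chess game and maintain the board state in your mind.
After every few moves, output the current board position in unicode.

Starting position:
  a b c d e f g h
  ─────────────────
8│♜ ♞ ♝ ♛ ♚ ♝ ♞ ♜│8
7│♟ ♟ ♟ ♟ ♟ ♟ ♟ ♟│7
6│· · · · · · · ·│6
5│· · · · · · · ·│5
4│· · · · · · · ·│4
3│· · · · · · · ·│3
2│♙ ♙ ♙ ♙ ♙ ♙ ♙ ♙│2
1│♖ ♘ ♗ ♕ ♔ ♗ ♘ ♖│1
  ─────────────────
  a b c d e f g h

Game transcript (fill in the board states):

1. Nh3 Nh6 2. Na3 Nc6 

  a b c d e f g h
  ─────────────────
8│♜ · ♝ ♛ ♚ ♝ · ♜│8
7│♟ ♟ ♟ ♟ ♟ ♟ ♟ ♟│7
6│· · ♞ · · · · ♞│6
5│· · · · · · · ·│5
4│· · · · · · · ·│4
3│♘ · · · · · · ♘│3
2│♙ ♙ ♙ ♙ ♙ ♙ ♙ ♙│2
1│♖ · ♗ ♕ ♔ ♗ · ♖│1
  ─────────────────
  a b c d e f g h

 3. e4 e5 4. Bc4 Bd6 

  a b c d e f g h
  ─────────────────
8│♜ · ♝ ♛ ♚ · · ♜│8
7│♟ ♟ ♟ ♟ · ♟ ♟ ♟│7
6│· · ♞ ♝ · · · ♞│6
5│· · · · ♟ · · ·│5
4│· · ♗ · ♙ · · ·│4
3│♘ · · · · · · ♘│3
2│♙ ♙ ♙ ♙ · ♙ ♙ ♙│2
1│♖ · ♗ ♕ ♔ · · ♖│1
  ─────────────────
  a b c d e f g h

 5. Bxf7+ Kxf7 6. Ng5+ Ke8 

  a b c d e f g h
  ─────────────────
8│♜ · ♝ ♛ ♚ · · ♜│8
7│♟ ♟ ♟ ♟ · · ♟ ♟│7
6│· · ♞ ♝ · · · ♞│6
5│· · · · ♟ · ♘ ·│5
4│· · · · ♙ · · ·│4
3│♘ · · · · · · ·│3
2│♙ ♙ ♙ ♙ · ♙ ♙ ♙│2
1│♖ · ♗ ♕ ♔ · · ♖│1
  ─────────────────
  a b c d e f g h



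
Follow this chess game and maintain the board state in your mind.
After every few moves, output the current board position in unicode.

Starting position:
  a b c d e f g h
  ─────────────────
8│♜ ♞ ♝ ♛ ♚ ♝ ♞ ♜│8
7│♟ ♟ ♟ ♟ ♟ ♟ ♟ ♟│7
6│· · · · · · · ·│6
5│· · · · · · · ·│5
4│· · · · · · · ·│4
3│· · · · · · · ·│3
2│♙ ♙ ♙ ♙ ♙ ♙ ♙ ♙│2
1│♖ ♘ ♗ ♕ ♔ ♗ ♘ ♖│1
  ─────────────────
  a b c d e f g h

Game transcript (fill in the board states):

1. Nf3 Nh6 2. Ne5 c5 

  a b c d e f g h
  ─────────────────
8│♜ ♞ ♝ ♛ ♚ ♝ · ♜│8
7│♟ ♟ · ♟ ♟ ♟ ♟ ♟│7
6│· · · · · · · ♞│6
5│· · ♟ · ♘ · · ·│5
4│· · · · · · · ·│4
3│· · · · · · · ·│3
2│♙ ♙ ♙ ♙ ♙ ♙ ♙ ♙│2
1│♖ ♘ ♗ ♕ ♔ ♗ · ♖│1
  ─────────────────
  a b c d e f g h

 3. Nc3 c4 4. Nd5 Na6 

  a b c d e f g h
  ─────────────────
8│♜ · ♝ ♛ ♚ ♝ · ♜│8
7│♟ ♟ · ♟ ♟ ♟ ♟ ♟│7
6│♞ · · · · · · ♞│6
5│· · · ♘ ♘ · · ·│5
4│· · ♟ · · · · ·│4
3│· · · · · · · ·│3
2│♙ ♙ ♙ ♙ ♙ ♙ ♙ ♙│2
1│♖ · ♗ ♕ ♔ ♗ · ♖│1
  ─────────────────
  a b c d e f g h

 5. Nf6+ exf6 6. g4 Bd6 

  a b c d e f g h
  ─────────────────
8│♜ · ♝ ♛ ♚ · · ♜│8
7│♟ ♟ · ♟ · ♟ ♟ ♟│7
6│♞ · · ♝ · ♟ · ♞│6
5│· · · · ♘ · · ·│5
4│· · ♟ · · · ♙ ·│4
3│· · · · · · · ·│3
2│♙ ♙ ♙ ♙ ♙ ♙ · ♙│2
1│♖ · ♗ ♕ ♔ ♗ · ♖│1
  ─────────────────
  a b c d e f g h



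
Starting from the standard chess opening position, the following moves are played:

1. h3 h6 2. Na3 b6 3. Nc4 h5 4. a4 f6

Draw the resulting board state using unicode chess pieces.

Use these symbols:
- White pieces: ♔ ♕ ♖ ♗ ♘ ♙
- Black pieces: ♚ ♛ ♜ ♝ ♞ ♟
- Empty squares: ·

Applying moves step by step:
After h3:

♜ ♞ ♝ ♛ ♚ ♝ ♞ ♜
♟ ♟ ♟ ♟ ♟ ♟ ♟ ♟
· · · · · · · ·
· · · · · · · ·
· · · · · · · ·
· · · · · · · ♙
♙ ♙ ♙ ♙ ♙ ♙ ♙ ·
♖ ♘ ♗ ♕ ♔ ♗ ♘ ♖


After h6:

♜ ♞ ♝ ♛ ♚ ♝ ♞ ♜
♟ ♟ ♟ ♟ ♟ ♟ ♟ ·
· · · · · · · ♟
· · · · · · · ·
· · · · · · · ·
· · · · · · · ♙
♙ ♙ ♙ ♙ ♙ ♙ ♙ ·
♖ ♘ ♗ ♕ ♔ ♗ ♘ ♖


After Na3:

♜ ♞ ♝ ♛ ♚ ♝ ♞ ♜
♟ ♟ ♟ ♟ ♟ ♟ ♟ ·
· · · · · · · ♟
· · · · · · · ·
· · · · · · · ·
♘ · · · · · · ♙
♙ ♙ ♙ ♙ ♙ ♙ ♙ ·
♖ · ♗ ♕ ♔ ♗ ♘ ♖


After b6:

♜ ♞ ♝ ♛ ♚ ♝ ♞ ♜
♟ · ♟ ♟ ♟ ♟ ♟ ·
· ♟ · · · · · ♟
· · · · · · · ·
· · · · · · · ·
♘ · · · · · · ♙
♙ ♙ ♙ ♙ ♙ ♙ ♙ ·
♖ · ♗ ♕ ♔ ♗ ♘ ♖


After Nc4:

♜ ♞ ♝ ♛ ♚ ♝ ♞ ♜
♟ · ♟ ♟ ♟ ♟ ♟ ·
· ♟ · · · · · ♟
· · · · · · · ·
· · ♘ · · · · ·
· · · · · · · ♙
♙ ♙ ♙ ♙ ♙ ♙ ♙ ·
♖ · ♗ ♕ ♔ ♗ ♘ ♖


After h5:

♜ ♞ ♝ ♛ ♚ ♝ ♞ ♜
♟ · ♟ ♟ ♟ ♟ ♟ ·
· ♟ · · · · · ·
· · · · · · · ♟
· · ♘ · · · · ·
· · · · · · · ♙
♙ ♙ ♙ ♙ ♙ ♙ ♙ ·
♖ · ♗ ♕ ♔ ♗ ♘ ♖


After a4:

♜ ♞ ♝ ♛ ♚ ♝ ♞ ♜
♟ · ♟ ♟ ♟ ♟ ♟ ·
· ♟ · · · · · ·
· · · · · · · ♟
♙ · ♘ · · · · ·
· · · · · · · ♙
· ♙ ♙ ♙ ♙ ♙ ♙ ·
♖ · ♗ ♕ ♔ ♗ ♘ ♖


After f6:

♜ ♞ ♝ ♛ ♚ ♝ ♞ ♜
♟ · ♟ ♟ ♟ · ♟ ·
· ♟ · · · ♟ · ·
· · · · · · · ♟
♙ · ♘ · · · · ·
· · · · · · · ♙
· ♙ ♙ ♙ ♙ ♙ ♙ ·
♖ · ♗ ♕ ♔ ♗ ♘ ♖



  a b c d e f g h
  ─────────────────
8│♜ ♞ ♝ ♛ ♚ ♝ ♞ ♜│8
7│♟ · ♟ ♟ ♟ · ♟ ·│7
6│· ♟ · · · ♟ · ·│6
5│· · · · · · · ♟│5
4│♙ · ♘ · · · · ·│4
3│· · · · · · · ♙│3
2│· ♙ ♙ ♙ ♙ ♙ ♙ ·│2
1│♖ · ♗ ♕ ♔ ♗ ♘ ♖│1
  ─────────────────
  a b c d e f g h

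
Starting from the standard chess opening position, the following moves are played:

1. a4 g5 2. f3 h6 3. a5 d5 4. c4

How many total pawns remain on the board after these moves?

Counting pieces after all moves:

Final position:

  a b c d e f g h
  ─────────────────
8│♜ ♞ ♝ ♛ ♚ ♝ ♞ ♜│8
7│♟ ♟ ♟ · ♟ ♟ · ·│7
6│· · · · · · · ♟│6
5│♙ · · ♟ · · ♟ ·│5
4│· · ♙ · · · · ·│4
3│· · · · · ♙ · ·│3
2│· ♙ · ♙ ♙ · ♙ ♙│2
1│♖ ♘ ♗ ♕ ♔ ♗ ♘ ♖│1
  ─────────────────
  a b c d e f g h


16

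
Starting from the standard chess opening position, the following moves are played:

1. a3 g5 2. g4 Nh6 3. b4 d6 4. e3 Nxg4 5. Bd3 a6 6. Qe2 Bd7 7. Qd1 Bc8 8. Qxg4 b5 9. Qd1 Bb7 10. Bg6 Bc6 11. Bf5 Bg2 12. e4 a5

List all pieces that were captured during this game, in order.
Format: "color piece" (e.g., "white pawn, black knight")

Tracking captures:
  Nxg4: captured white pawn
  Qxg4: captured black knight

white pawn, black knight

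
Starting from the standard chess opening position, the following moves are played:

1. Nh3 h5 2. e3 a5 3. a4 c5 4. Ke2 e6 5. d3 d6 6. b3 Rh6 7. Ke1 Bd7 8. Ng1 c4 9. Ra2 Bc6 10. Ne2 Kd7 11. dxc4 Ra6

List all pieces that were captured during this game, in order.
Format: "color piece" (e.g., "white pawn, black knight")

Tracking captures:
  dxc4: captured black pawn

black pawn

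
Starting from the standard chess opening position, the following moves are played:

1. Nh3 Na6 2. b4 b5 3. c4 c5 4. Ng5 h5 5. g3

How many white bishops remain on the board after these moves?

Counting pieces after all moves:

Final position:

  a b c d e f g h
  ─────────────────
8│♜ · ♝ ♛ ♚ ♝ ♞ ♜│8
7│♟ · · ♟ ♟ ♟ ♟ ·│7
6│♞ · · · · · · ·│6
5│· ♟ ♟ · · · ♘ ♟│5
4│· ♙ ♙ · · · · ·│4
3│· · · · · · ♙ ·│3
2│♙ · · ♙ ♙ ♙ · ♙│2
1│♖ ♘ ♗ ♕ ♔ ♗ · ♖│1
  ─────────────────
  a b c d e f g h


2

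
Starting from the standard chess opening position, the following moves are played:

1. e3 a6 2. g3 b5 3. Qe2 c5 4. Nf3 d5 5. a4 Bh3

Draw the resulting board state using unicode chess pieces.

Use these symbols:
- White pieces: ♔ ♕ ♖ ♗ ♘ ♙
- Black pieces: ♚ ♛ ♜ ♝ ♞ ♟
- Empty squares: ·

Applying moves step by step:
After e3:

♜ ♞ ♝ ♛ ♚ ♝ ♞ ♜
♟ ♟ ♟ ♟ ♟ ♟ ♟ ♟
· · · · · · · ·
· · · · · · · ·
· · · · · · · ·
· · · · ♙ · · ·
♙ ♙ ♙ ♙ · ♙ ♙ ♙
♖ ♘ ♗ ♕ ♔ ♗ ♘ ♖


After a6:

♜ ♞ ♝ ♛ ♚ ♝ ♞ ♜
· ♟ ♟ ♟ ♟ ♟ ♟ ♟
♟ · · · · · · ·
· · · · · · · ·
· · · · · · · ·
· · · · ♙ · · ·
♙ ♙ ♙ ♙ · ♙ ♙ ♙
♖ ♘ ♗ ♕ ♔ ♗ ♘ ♖


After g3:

♜ ♞ ♝ ♛ ♚ ♝ ♞ ♜
· ♟ ♟ ♟ ♟ ♟ ♟ ♟
♟ · · · · · · ·
· · · · · · · ·
· · · · · · · ·
· · · · ♙ · ♙ ·
♙ ♙ ♙ ♙ · ♙ · ♙
♖ ♘ ♗ ♕ ♔ ♗ ♘ ♖


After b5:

♜ ♞ ♝ ♛ ♚ ♝ ♞ ♜
· · ♟ ♟ ♟ ♟ ♟ ♟
♟ · · · · · · ·
· ♟ · · · · · ·
· · · · · · · ·
· · · · ♙ · ♙ ·
♙ ♙ ♙ ♙ · ♙ · ♙
♖ ♘ ♗ ♕ ♔ ♗ ♘ ♖


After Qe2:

♜ ♞ ♝ ♛ ♚ ♝ ♞ ♜
· · ♟ ♟ ♟ ♟ ♟ ♟
♟ · · · · · · ·
· ♟ · · · · · ·
· · · · · · · ·
· · · · ♙ · ♙ ·
♙ ♙ ♙ ♙ ♕ ♙ · ♙
♖ ♘ ♗ · ♔ ♗ ♘ ♖


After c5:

♜ ♞ ♝ ♛ ♚ ♝ ♞ ♜
· · · ♟ ♟ ♟ ♟ ♟
♟ · · · · · · ·
· ♟ ♟ · · · · ·
· · · · · · · ·
· · · · ♙ · ♙ ·
♙ ♙ ♙ ♙ ♕ ♙ · ♙
♖ ♘ ♗ · ♔ ♗ ♘ ♖


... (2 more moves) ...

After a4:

♜ ♞ ♝ ♛ ♚ ♝ ♞ ♜
· · · · ♟ ♟ ♟ ♟
♟ · · · · · · ·
· ♟ ♟ ♟ · · · ·
♙ · · · · · · ·
· · · · ♙ ♘ ♙ ·
· ♙ ♙ ♙ ♕ ♙ · ♙
♖ ♘ ♗ · ♔ ♗ · ♖


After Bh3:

♜ ♞ · ♛ ♚ ♝ ♞ ♜
· · · · ♟ ♟ ♟ ♟
♟ · · · · · · ·
· ♟ ♟ ♟ · · · ·
♙ · · · · · · ·
· · · · ♙ ♘ ♙ ♝
· ♙ ♙ ♙ ♕ ♙ · ♙
♖ ♘ ♗ · ♔ ♗ · ♖



  a b c d e f g h
  ─────────────────
8│♜ ♞ · ♛ ♚ ♝ ♞ ♜│8
7│· · · · ♟ ♟ ♟ ♟│7
6│♟ · · · · · · ·│6
5│· ♟ ♟ ♟ · · · ·│5
4│♙ · · · · · · ·│4
3│· · · · ♙ ♘ ♙ ♝│3
2│· ♙ ♙ ♙ ♕ ♙ · ♙│2
1│♖ ♘ ♗ · ♔ ♗ · ♖│1
  ─────────────────
  a b c d e f g h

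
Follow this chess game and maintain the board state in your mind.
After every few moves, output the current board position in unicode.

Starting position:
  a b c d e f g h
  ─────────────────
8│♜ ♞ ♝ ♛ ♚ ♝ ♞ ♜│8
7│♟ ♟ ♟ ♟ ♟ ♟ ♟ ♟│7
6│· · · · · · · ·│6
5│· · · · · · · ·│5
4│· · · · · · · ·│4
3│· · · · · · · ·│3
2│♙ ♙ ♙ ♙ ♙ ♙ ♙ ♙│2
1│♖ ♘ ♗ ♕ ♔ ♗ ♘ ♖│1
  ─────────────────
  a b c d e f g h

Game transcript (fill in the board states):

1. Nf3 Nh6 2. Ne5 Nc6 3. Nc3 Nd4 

  a b c d e f g h
  ─────────────────
8│♜ · ♝ ♛ ♚ ♝ · ♜│8
7│♟ ♟ ♟ ♟ ♟ ♟ ♟ ♟│7
6│· · · · · · · ♞│6
5│· · · · ♘ · · ·│5
4│· · · ♞ · · · ·│4
3│· · ♘ · · · · ·│3
2│♙ ♙ ♙ ♙ ♙ ♙ ♙ ♙│2
1│♖ · ♗ ♕ ♔ ♗ · ♖│1
  ─────────────────
  a b c d e f g h

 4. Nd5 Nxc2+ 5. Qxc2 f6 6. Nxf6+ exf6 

  a b c d e f g h
  ─────────────────
8│♜ · ♝ ♛ ♚ ♝ · ♜│8
7│♟ ♟ ♟ ♟ · · ♟ ♟│7
6│· · · · · ♟ · ♞│6
5│· · · · ♘ · · ·│5
4│· · · · · · · ·│4
3│· · · · · · · ·│3
2│♙ ♙ ♕ ♙ ♙ ♙ ♙ ♙│2
1│♖ · ♗ · ♔ ♗ · ♖│1
  ─────────────────
  a b c d e f g h

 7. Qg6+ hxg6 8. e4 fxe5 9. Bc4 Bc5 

  a b c d e f g h
  ─────────────────
8│♜ · ♝ ♛ ♚ · · ♜│8
7│♟ ♟ ♟ ♟ · · ♟ ·│7
6│· · · · · · ♟ ♞│6
5│· · ♝ · ♟ · · ·│5
4│· · ♗ · ♙ · · ·│4
3│· · · · · · · ·│3
2│♙ ♙ · ♙ · ♙ ♙ ♙│2
1│♖ · ♗ · ♔ · · ♖│1
  ─────────────────
  a b c d e f g h

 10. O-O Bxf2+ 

  a b c d e f g h
  ─────────────────
8│♜ · ♝ ♛ ♚ · · ♜│8
7│♟ ♟ ♟ ♟ · · ♟ ·│7
6│· · · · · · ♟ ♞│6
5│· · · · ♟ · · ·│5
4│· · ♗ · ♙ · · ·│4
3│· · · · · · · ·│3
2│♙ ♙ · ♙ · ♝ ♙ ♙│2
1│♖ · ♗ · · ♖ ♔ ·│1
  ─────────────────
  a b c d e f g h


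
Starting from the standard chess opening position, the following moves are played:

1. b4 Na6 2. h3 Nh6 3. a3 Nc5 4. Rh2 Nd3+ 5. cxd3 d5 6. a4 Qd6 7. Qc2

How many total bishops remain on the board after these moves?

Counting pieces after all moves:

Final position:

  a b c d e f g h
  ─────────────────
8│♜ · ♝ · ♚ ♝ · ♜│8
7│♟ ♟ ♟ · ♟ ♟ ♟ ♟│7
6│· · · ♛ · · · ♞│6
5│· · · ♟ · · · ·│5
4│♙ ♙ · · · · · ·│4
3│· · · ♙ · · · ♙│3
2│· · ♕ ♙ ♙ ♙ ♙ ♖│2
1│♖ ♘ ♗ · ♔ ♗ ♘ ·│1
  ─────────────────
  a b c d e f g h


4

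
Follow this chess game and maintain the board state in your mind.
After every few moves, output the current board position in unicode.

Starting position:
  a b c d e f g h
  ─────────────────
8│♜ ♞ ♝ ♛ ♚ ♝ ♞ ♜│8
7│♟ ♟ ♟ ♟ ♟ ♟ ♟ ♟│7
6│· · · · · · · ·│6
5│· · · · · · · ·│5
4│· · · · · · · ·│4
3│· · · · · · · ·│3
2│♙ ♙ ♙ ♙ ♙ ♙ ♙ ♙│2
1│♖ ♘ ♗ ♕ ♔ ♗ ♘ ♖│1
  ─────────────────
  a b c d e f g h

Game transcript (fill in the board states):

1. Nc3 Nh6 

  a b c d e f g h
  ─────────────────
8│♜ ♞ ♝ ♛ ♚ ♝ · ♜│8
7│♟ ♟ ♟ ♟ ♟ ♟ ♟ ♟│7
6│· · · · · · · ♞│6
5│· · · · · · · ·│5
4│· · · · · · · ·│4
3│· · ♘ · · · · ·│3
2│♙ ♙ ♙ ♙ ♙ ♙ ♙ ♙│2
1│♖ · ♗ ♕ ♔ ♗ ♘ ♖│1
  ─────────────────
  a b c d e f g h

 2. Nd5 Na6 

  a b c d e f g h
  ─────────────────
8│♜ · ♝ ♛ ♚ ♝ · ♜│8
7│♟ ♟ ♟ ♟ ♟ ♟ ♟ ♟│7
6│♞ · · · · · · ♞│6
5│· · · ♘ · · · ·│5
4│· · · · · · · ·│4
3│· · · · · · · ·│3
2│♙ ♙ ♙ ♙ ♙ ♙ ♙ ♙│2
1│♖ · ♗ ♕ ♔ ♗ ♘ ♖│1
  ─────────────────
  a b c d e f g h

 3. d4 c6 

  a b c d e f g h
  ─────────────────
8│♜ · ♝ ♛ ♚ ♝ · ♜│8
7│♟ ♟ · ♟ ♟ ♟ ♟ ♟│7
6│♞ · ♟ · · · · ♞│6
5│· · · ♘ · · · ·│5
4│· · · ♙ · · · ·│4
3│· · · · · · · ·│3
2│♙ ♙ ♙ · ♙ ♙ ♙ ♙│2
1│♖ · ♗ ♕ ♔ ♗ ♘ ♖│1
  ─────────────────
  a b c d e f g h

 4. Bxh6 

  a b c d e f g h
  ─────────────────
8│♜ · ♝ ♛ ♚ ♝ · ♜│8
7│♟ ♟ · ♟ ♟ ♟ ♟ ♟│7
6│♞ · ♟ · · · · ♗│6
5│· · · ♘ · · · ·│5
4│· · · ♙ · · · ·│4
3│· · · · · · · ·│3
2│♙ ♙ ♙ · ♙ ♙ ♙ ♙│2
1│♖ · · ♕ ♔ ♗ ♘ ♖│1
  ─────────────────
  a b c d e f g h
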